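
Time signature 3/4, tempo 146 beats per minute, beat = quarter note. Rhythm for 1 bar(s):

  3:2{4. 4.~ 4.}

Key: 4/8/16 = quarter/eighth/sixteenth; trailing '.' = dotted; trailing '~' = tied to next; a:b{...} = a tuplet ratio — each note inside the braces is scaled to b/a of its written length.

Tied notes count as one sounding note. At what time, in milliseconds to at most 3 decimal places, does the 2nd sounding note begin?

1. 0.0ms @ 0 + 410.959ms (1)
2. 410.959ms @ 1 + 821.918ms (2)

note 2 onset = 1b = 410.959ms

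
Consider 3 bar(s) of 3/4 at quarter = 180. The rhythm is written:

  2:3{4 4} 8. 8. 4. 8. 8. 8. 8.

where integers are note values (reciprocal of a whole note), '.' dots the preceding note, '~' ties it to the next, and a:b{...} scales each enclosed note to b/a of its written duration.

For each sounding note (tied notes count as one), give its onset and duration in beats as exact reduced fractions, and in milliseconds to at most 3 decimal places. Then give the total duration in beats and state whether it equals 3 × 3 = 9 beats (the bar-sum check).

1) 0.0ms=0b +500.0ms=3/2b
2) 500.0ms=3/2b +500.0ms=3/2b
3) 1000.0ms=3b +250.0ms=3/4b
4) 1250.0ms=15/4b +250.0ms=3/4b
5) 1500.0ms=9/2b +500.0ms=3/2b
6) 2000.0ms=6b +250.0ms=3/4b
7) 2250.0ms=27/4b +250.0ms=3/4b
8) 2500.0ms=15/2b +250.0ms=3/4b
9) 2750.0ms=33/4b +250.0ms=3/4b
Σ=9b of 9 (180bpm 3/4) — PASS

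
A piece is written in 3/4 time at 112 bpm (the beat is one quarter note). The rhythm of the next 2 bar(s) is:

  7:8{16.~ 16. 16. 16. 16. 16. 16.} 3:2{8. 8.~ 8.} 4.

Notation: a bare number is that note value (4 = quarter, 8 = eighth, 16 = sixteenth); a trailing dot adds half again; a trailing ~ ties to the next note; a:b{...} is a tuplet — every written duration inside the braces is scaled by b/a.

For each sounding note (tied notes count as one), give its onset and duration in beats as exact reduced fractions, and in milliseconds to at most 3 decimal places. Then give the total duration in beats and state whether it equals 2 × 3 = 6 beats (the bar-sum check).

1) 0.0ms=0b +459.184ms=6/7b
2) 459.184ms=6/7b +229.592ms=3/7b
3) 688.776ms=9/7b +229.592ms=3/7b
4) 918.367ms=12/7b +229.592ms=3/7b
5) 1147.959ms=15/7b +229.592ms=3/7b
6) 1377.551ms=18/7b +229.592ms=3/7b
7) 1607.143ms=3b +267.857ms=1/2b
8) 1875.0ms=7/2b +535.714ms=1b
9) 2410.714ms=9/2b +803.571ms=3/2b
Σ=6b of 6 (112bpm 3/4) — PASS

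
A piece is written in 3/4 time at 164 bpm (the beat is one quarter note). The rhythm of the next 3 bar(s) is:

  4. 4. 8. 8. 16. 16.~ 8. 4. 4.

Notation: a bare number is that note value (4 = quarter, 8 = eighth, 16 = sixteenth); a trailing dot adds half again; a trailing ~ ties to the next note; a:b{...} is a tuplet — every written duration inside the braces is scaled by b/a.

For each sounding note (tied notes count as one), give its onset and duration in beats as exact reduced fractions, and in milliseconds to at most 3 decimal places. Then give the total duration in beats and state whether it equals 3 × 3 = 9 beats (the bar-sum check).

1) 0.0ms=0b +548.78ms=3/2b
2) 548.78ms=3/2b +548.78ms=3/2b
3) 1097.561ms=3b +274.39ms=3/4b
4) 1371.951ms=15/4b +274.39ms=3/4b
5) 1646.341ms=9/2b +137.195ms=3/8b
6) 1783.537ms=39/8b +411.585ms=9/8b
7) 2195.122ms=6b +548.78ms=3/2b
8) 2743.902ms=15/2b +548.78ms=3/2b
Σ=9b of 9 (164bpm 3/4) — PASS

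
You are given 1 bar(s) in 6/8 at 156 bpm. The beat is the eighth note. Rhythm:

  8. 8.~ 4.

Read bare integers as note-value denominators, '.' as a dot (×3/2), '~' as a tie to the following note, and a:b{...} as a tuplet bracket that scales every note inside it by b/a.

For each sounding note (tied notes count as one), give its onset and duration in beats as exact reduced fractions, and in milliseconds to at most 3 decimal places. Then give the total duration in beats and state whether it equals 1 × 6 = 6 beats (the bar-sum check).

1) 0.0ms=0b +576.923ms=3/2b
2) 576.923ms=3/2b +1730.769ms=9/2b
Σ=6b of 6 (156bpm 6/8) — PASS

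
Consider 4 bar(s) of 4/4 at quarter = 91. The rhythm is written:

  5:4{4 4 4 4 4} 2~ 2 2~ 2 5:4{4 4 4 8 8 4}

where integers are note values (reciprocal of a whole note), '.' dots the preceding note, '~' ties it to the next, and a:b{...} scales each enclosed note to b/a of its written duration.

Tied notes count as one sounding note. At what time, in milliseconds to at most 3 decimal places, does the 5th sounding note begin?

note 5 onset = 16/5b = 2109.89ms

1. 0.0ms @ 0 + 527.473ms (4/5)
2. 527.473ms @ 4/5 + 527.473ms (4/5)
3. 1054.945ms @ 8/5 + 527.473ms (4/5)
4. 1582.418ms @ 12/5 + 527.473ms (4/5)
5. 2109.89ms @ 16/5 + 527.473ms (4/5)
6. 2637.363ms @ 4 + 2637.363ms (4)
7. 5274.725ms @ 8 + 2637.363ms (4)
8. 7912.088ms @ 12 + 527.473ms (4/5)
9. 8439.56ms @ 64/5 + 527.473ms (4/5)
10. 8967.033ms @ 68/5 + 527.473ms (4/5)
11. 9494.505ms @ 72/5 + 263.736ms (2/5)
12. 9758.242ms @ 74/5 + 263.736ms (2/5)
13. 10021.978ms @ 76/5 + 527.473ms (4/5)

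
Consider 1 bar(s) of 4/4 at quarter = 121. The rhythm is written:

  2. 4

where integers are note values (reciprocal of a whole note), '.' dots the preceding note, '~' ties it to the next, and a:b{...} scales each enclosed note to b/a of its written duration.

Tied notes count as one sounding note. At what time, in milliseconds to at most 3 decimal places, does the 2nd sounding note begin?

1. 0.0ms @ 0 + 1487.603ms (3)
2. 1487.603ms @ 3 + 495.868ms (1)

note 2 onset = 3b = 1487.603ms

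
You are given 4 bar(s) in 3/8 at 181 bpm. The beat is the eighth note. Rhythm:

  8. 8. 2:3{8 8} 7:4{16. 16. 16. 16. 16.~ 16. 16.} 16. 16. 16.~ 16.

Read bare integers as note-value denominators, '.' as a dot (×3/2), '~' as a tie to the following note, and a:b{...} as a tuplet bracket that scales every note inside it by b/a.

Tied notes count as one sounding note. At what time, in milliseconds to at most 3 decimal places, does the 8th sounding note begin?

note 8 onset = 51/7b = 2415.154ms

1. 0.0ms @ 0 + 497.238ms (3/2)
2. 497.238ms @ 3/2 + 497.238ms (3/2)
3. 994.475ms @ 3 + 497.238ms (3/2)
4. 1491.713ms @ 9/2 + 497.238ms (3/2)
5. 1988.95ms @ 6 + 142.068ms (3/7)
6. 2131.018ms @ 45/7 + 142.068ms (3/7)
7. 2273.086ms @ 48/7 + 142.068ms (3/7)
8. 2415.154ms @ 51/7 + 142.068ms (3/7)
9. 2557.222ms @ 54/7 + 284.136ms (6/7)
10. 2841.358ms @ 60/7 + 142.068ms (3/7)
11. 2983.425ms @ 9 + 248.619ms (3/4)
12. 3232.044ms @ 39/4 + 248.619ms (3/4)
13. 3480.663ms @ 21/2 + 497.238ms (3/2)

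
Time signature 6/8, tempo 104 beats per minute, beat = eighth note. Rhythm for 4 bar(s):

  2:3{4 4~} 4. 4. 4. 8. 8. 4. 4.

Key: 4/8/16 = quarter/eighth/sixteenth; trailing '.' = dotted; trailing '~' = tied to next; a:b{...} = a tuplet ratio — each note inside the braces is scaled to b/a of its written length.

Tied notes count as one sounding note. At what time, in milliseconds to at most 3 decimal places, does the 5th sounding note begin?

note 5 onset = 15b = 8653.846ms

1. 0.0ms @ 0 + 1730.769ms (3)
2. 1730.769ms @ 3 + 3461.538ms (6)
3. 5192.308ms @ 9 + 1730.769ms (3)
4. 6923.077ms @ 12 + 1730.769ms (3)
5. 8653.846ms @ 15 + 865.385ms (3/2)
6. 9519.231ms @ 33/2 + 865.385ms (3/2)
7. 10384.615ms @ 18 + 1730.769ms (3)
8. 12115.385ms @ 21 + 1730.769ms (3)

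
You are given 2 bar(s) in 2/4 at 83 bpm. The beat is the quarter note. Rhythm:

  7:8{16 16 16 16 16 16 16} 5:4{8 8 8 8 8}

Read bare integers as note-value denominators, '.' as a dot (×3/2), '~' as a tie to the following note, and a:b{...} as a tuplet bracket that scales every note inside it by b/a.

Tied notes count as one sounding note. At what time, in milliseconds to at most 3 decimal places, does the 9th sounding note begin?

1. 0.0ms @ 0 + 206.54ms (2/7)
2. 206.54ms @ 2/7 + 206.54ms (2/7)
3. 413.081ms @ 4/7 + 206.54ms (2/7)
4. 619.621ms @ 6/7 + 206.54ms (2/7)
5. 826.162ms @ 8/7 + 206.54ms (2/7)
6. 1032.702ms @ 10/7 + 206.54ms (2/7)
7. 1239.243ms @ 12/7 + 206.54ms (2/7)
8. 1445.783ms @ 2 + 289.157ms (2/5)
9. 1734.94ms @ 12/5 + 289.157ms (2/5)
10. 2024.096ms @ 14/5 + 289.157ms (2/5)
11. 2313.253ms @ 16/5 + 289.157ms (2/5)
12. 2602.41ms @ 18/5 + 289.157ms (2/5)

note 9 onset = 12/5b = 1734.94ms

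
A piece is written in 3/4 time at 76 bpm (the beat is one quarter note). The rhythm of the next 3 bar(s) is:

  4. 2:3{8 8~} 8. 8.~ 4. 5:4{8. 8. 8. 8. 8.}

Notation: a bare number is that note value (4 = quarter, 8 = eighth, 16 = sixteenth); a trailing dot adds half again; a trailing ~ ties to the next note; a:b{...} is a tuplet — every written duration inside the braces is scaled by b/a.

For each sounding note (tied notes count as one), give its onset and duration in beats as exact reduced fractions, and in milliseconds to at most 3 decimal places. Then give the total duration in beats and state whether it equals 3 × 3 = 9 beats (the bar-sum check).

1) 0.0ms=0b +1184.211ms=3/2b
2) 1184.211ms=3/2b +592.105ms=3/4b
3) 1776.316ms=9/4b +1184.211ms=3/2b
4) 2960.526ms=15/4b +1776.316ms=9/4b
5) 4736.842ms=6b +473.684ms=3/5b
6) 5210.526ms=33/5b +473.684ms=3/5b
7) 5684.211ms=36/5b +473.684ms=3/5b
8) 6157.895ms=39/5b +473.684ms=3/5b
9) 6631.579ms=42/5b +473.684ms=3/5b
Σ=9b of 9 (76bpm 3/4) — PASS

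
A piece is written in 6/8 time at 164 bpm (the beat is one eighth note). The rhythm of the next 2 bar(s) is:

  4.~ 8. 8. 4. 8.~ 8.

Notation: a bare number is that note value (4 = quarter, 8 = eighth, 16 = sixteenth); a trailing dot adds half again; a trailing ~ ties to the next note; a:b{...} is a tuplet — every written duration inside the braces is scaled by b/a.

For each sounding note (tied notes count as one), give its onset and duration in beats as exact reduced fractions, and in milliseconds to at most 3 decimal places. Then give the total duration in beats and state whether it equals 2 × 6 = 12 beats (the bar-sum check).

1) 0.0ms=0b +1646.341ms=9/2b
2) 1646.341ms=9/2b +548.78ms=3/2b
3) 2195.122ms=6b +1097.561ms=3b
4) 3292.683ms=9b +1097.561ms=3b
Σ=12b of 12 (164bpm 6/8) — PASS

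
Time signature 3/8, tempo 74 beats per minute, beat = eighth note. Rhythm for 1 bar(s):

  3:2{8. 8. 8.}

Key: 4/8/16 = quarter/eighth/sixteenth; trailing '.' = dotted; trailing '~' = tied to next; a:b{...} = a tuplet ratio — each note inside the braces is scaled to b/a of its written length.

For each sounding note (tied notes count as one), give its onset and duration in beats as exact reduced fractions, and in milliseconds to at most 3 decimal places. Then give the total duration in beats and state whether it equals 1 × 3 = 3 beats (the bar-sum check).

1) 0.0ms=0b +810.811ms=1b
2) 810.811ms=1b +810.811ms=1b
3) 1621.622ms=2b +810.811ms=1b
Σ=3b of 3 (74bpm 3/8) — PASS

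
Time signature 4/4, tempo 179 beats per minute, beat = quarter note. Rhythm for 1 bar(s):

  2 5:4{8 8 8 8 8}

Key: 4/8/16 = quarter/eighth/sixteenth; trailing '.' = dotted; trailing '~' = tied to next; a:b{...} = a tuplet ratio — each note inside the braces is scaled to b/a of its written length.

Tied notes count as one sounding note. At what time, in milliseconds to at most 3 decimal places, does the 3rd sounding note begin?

note 3 onset = 12/5b = 804.469ms

1. 0.0ms @ 0 + 670.391ms (2)
2. 670.391ms @ 2 + 134.078ms (2/5)
3. 804.469ms @ 12/5 + 134.078ms (2/5)
4. 938.547ms @ 14/5 + 134.078ms (2/5)
5. 1072.626ms @ 16/5 + 134.078ms (2/5)
6. 1206.704ms @ 18/5 + 134.078ms (2/5)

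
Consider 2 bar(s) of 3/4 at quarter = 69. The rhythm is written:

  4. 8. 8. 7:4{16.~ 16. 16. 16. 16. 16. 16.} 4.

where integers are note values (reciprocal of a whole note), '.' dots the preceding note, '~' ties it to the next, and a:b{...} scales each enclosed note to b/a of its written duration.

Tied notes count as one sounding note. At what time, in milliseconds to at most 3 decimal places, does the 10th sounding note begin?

1. 0.0ms @ 0 + 1304.348ms (3/2)
2. 1304.348ms @ 3/2 + 652.174ms (3/4)
3. 1956.522ms @ 9/4 + 652.174ms (3/4)
4. 2608.696ms @ 3 + 372.671ms (3/7)
5. 2981.366ms @ 24/7 + 186.335ms (3/14)
6. 3167.702ms @ 51/14 + 186.335ms (3/14)
7. 3354.037ms @ 27/7 + 186.335ms (3/14)
8. 3540.373ms @ 57/14 + 186.335ms (3/14)
9. 3726.708ms @ 30/7 + 186.335ms (3/14)
10. 3913.043ms @ 9/2 + 1304.348ms (3/2)

note 10 onset = 9/2b = 3913.043ms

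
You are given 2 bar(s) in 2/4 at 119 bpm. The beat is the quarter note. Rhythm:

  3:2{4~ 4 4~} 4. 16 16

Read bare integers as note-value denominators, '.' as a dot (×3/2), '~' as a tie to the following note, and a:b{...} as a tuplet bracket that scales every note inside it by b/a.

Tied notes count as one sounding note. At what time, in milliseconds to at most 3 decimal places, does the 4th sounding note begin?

note 4 onset = 15/4b = 1890.756ms

1. 0.0ms @ 0 + 672.269ms (4/3)
2. 672.269ms @ 4/3 + 1092.437ms (13/6)
3. 1764.706ms @ 7/2 + 126.05ms (1/4)
4. 1890.756ms @ 15/4 + 126.05ms (1/4)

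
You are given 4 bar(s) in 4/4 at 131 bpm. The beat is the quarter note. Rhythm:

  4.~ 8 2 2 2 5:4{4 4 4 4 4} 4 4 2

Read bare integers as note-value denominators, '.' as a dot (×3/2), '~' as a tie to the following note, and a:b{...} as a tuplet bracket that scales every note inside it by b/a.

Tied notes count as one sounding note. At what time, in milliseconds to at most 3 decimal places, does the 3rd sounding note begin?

1. 0.0ms @ 0 + 916.031ms (2)
2. 916.031ms @ 2 + 916.031ms (2)
3. 1832.061ms @ 4 + 916.031ms (2)
4. 2748.092ms @ 6 + 916.031ms (2)
5. 3664.122ms @ 8 + 366.412ms (4/5)
6. 4030.534ms @ 44/5 + 366.412ms (4/5)
7. 4396.947ms @ 48/5 + 366.412ms (4/5)
8. 4763.359ms @ 52/5 + 366.412ms (4/5)
9. 5129.771ms @ 56/5 + 366.412ms (4/5)
10. 5496.183ms @ 12 + 458.015ms (1)
11. 5954.198ms @ 13 + 458.015ms (1)
12. 6412.214ms @ 14 + 916.031ms (2)

note 3 onset = 4b = 1832.061ms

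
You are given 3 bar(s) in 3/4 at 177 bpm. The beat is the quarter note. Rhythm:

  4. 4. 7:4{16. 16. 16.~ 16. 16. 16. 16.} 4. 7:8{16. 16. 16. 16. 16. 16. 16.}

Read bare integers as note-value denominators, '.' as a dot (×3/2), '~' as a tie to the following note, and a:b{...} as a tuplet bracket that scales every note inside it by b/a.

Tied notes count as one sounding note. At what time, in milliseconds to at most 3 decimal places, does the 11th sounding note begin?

1. 0.0ms @ 0 + 508.475ms (3/2)
2. 508.475ms @ 3/2 + 508.475ms (3/2)
3. 1016.949ms @ 3 + 72.639ms (3/14)
4. 1089.588ms @ 45/14 + 72.639ms (3/14)
5. 1162.228ms @ 24/7 + 145.278ms (3/7)
6. 1307.506ms @ 27/7 + 72.639ms (3/14)
7. 1380.145ms @ 57/14 + 72.639ms (3/14)
8. 1452.785ms @ 30/7 + 72.639ms (3/14)
9. 1525.424ms @ 9/2 + 508.475ms (3/2)
10. 2033.898ms @ 6 + 145.278ms (3/7)
11. 2179.177ms @ 45/7 + 145.278ms (3/7)
12. 2324.455ms @ 48/7 + 145.278ms (3/7)
13. 2469.734ms @ 51/7 + 145.278ms (3/7)
14. 2615.012ms @ 54/7 + 145.278ms (3/7)
15. 2760.291ms @ 57/7 + 145.278ms (3/7)
16. 2905.569ms @ 60/7 + 145.278ms (3/7)

note 11 onset = 45/7b = 2179.177ms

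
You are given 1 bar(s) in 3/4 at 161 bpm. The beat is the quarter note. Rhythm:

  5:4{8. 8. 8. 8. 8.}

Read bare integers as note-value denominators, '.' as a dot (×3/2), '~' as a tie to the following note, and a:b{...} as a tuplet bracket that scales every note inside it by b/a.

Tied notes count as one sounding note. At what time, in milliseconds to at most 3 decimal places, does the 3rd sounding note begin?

1. 0.0ms @ 0 + 223.602ms (3/5)
2. 223.602ms @ 3/5 + 223.602ms (3/5)
3. 447.205ms @ 6/5 + 223.602ms (3/5)
4. 670.807ms @ 9/5 + 223.602ms (3/5)
5. 894.41ms @ 12/5 + 223.602ms (3/5)

note 3 onset = 6/5b = 447.205ms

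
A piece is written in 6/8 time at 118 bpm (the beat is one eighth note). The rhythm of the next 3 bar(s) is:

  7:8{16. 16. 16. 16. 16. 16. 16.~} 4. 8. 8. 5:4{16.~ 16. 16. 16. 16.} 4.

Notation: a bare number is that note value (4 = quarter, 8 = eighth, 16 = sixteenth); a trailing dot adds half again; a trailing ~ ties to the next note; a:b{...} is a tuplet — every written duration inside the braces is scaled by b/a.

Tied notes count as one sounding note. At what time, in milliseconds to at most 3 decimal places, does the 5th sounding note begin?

note 5 onset = 24/7b = 1743.341ms

1. 0.0ms @ 0 + 435.835ms (6/7)
2. 435.835ms @ 6/7 + 435.835ms (6/7)
3. 871.671ms @ 12/7 + 435.835ms (6/7)
4. 1307.506ms @ 18/7 + 435.835ms (6/7)
5. 1743.341ms @ 24/7 + 435.835ms (6/7)
6. 2179.177ms @ 30/7 + 435.835ms (6/7)
7. 2615.012ms @ 36/7 + 1961.259ms (27/7)
8. 4576.271ms @ 9 + 762.712ms (3/2)
9. 5338.983ms @ 21/2 + 762.712ms (3/2)
10. 6101.695ms @ 12 + 610.169ms (6/5)
11. 6711.864ms @ 66/5 + 305.085ms (3/5)
12. 7016.949ms @ 69/5 + 305.085ms (3/5)
13. 7322.034ms @ 72/5 + 305.085ms (3/5)
14. 7627.119ms @ 15 + 1525.424ms (3)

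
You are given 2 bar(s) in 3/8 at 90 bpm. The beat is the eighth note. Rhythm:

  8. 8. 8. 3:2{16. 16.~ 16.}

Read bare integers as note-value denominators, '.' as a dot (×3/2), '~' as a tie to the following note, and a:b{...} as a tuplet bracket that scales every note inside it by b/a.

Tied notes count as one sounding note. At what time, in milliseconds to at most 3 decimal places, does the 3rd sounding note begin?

note 3 onset = 3b = 2000.0ms

1. 0.0ms @ 0 + 1000.0ms (3/2)
2. 1000.0ms @ 3/2 + 1000.0ms (3/2)
3. 2000.0ms @ 3 + 1000.0ms (3/2)
4. 3000.0ms @ 9/2 + 333.333ms (1/2)
5. 3333.333ms @ 5 + 666.667ms (1)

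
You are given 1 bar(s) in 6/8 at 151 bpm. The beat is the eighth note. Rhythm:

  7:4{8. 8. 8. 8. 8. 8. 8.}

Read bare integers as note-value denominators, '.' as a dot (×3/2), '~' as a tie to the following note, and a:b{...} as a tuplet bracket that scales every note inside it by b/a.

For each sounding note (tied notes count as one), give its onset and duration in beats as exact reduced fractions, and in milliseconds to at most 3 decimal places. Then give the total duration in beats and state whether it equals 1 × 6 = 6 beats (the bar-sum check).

1) 0.0ms=0b +340.587ms=6/7b
2) 340.587ms=6/7b +340.587ms=6/7b
3) 681.173ms=12/7b +340.587ms=6/7b
4) 1021.76ms=18/7b +340.587ms=6/7b
5) 1362.346ms=24/7b +340.587ms=6/7b
6) 1702.933ms=30/7b +340.587ms=6/7b
7) 2043.519ms=36/7b +340.587ms=6/7b
Σ=6b of 6 (151bpm 6/8) — PASS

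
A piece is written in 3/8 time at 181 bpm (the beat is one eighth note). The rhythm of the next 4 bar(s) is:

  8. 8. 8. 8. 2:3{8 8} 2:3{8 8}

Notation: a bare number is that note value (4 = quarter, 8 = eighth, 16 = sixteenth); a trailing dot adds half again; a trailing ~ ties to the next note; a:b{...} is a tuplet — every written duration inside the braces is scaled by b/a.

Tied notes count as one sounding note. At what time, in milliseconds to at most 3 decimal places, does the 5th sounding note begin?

note 5 onset = 6b = 1988.95ms

1. 0.0ms @ 0 + 497.238ms (3/2)
2. 497.238ms @ 3/2 + 497.238ms (3/2)
3. 994.475ms @ 3 + 497.238ms (3/2)
4. 1491.713ms @ 9/2 + 497.238ms (3/2)
5. 1988.95ms @ 6 + 497.238ms (3/2)
6. 2486.188ms @ 15/2 + 497.238ms (3/2)
7. 2983.425ms @ 9 + 497.238ms (3/2)
8. 3480.663ms @ 21/2 + 497.238ms (3/2)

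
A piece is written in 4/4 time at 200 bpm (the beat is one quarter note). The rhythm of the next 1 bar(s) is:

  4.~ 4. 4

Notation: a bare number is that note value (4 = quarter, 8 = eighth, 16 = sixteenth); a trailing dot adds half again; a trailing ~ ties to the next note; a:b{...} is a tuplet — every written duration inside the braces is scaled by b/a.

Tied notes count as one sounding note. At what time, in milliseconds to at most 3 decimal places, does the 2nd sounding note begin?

1. 0.0ms @ 0 + 900.0ms (3)
2. 900.0ms @ 3 + 300.0ms (1)

note 2 onset = 3b = 900.0ms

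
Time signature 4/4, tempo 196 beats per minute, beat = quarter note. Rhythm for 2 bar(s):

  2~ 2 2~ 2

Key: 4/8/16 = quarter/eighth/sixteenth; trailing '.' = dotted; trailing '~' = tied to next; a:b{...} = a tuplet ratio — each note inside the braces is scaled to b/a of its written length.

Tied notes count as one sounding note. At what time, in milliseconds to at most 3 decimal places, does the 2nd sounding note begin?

note 2 onset = 4b = 1224.49ms

1. 0.0ms @ 0 + 1224.49ms (4)
2. 1224.49ms @ 4 + 1224.49ms (4)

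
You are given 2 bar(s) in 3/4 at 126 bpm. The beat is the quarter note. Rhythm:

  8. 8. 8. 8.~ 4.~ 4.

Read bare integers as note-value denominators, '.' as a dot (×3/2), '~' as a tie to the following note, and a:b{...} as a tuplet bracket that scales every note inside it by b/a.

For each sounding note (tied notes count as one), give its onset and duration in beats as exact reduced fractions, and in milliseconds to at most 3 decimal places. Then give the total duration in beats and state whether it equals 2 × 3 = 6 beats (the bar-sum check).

1) 0.0ms=0b +357.143ms=3/4b
2) 357.143ms=3/4b +357.143ms=3/4b
3) 714.286ms=3/2b +357.143ms=3/4b
4) 1071.429ms=9/4b +1785.714ms=15/4b
Σ=6b of 6 (126bpm 3/4) — PASS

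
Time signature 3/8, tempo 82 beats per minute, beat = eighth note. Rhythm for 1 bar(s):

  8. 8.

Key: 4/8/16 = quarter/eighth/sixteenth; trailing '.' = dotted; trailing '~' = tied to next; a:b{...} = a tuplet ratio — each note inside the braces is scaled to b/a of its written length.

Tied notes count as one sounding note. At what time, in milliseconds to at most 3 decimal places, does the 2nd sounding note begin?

1. 0.0ms @ 0 + 1097.561ms (3/2)
2. 1097.561ms @ 3/2 + 1097.561ms (3/2)

note 2 onset = 3/2b = 1097.561ms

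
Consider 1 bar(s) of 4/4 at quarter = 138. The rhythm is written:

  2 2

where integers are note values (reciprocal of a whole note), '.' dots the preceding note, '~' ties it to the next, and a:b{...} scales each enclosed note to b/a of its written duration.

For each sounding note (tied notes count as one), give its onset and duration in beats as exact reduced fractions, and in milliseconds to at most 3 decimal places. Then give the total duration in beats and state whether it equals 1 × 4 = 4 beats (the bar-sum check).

1) 0.0ms=0b +869.565ms=2b
2) 869.565ms=2b +869.565ms=2b
Σ=4b of 4 (138bpm 4/4) — PASS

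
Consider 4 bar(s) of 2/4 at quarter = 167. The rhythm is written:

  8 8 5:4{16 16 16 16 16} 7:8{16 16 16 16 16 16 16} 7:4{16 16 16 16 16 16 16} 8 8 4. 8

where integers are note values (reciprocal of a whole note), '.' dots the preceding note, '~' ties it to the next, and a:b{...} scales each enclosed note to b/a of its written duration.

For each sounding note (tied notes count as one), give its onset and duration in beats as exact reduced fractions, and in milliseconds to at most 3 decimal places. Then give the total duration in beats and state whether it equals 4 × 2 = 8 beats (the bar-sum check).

1) 0.0ms=0b +179.641ms=1/2b
2) 179.641ms=1/2b +179.641ms=1/2b
3) 359.281ms=1b +71.856ms=1/5b
4) 431.138ms=6/5b +71.856ms=1/5b
5) 502.994ms=7/5b +71.856ms=1/5b
6) 574.85ms=8/5b +71.856ms=1/5b
7) 646.707ms=9/5b +71.856ms=1/5b
8) 718.563ms=2b +102.652ms=2/7b
9) 821.215ms=16/7b +102.652ms=2/7b
10) 923.867ms=18/7b +102.652ms=2/7b
11) 1026.518ms=20/7b +102.652ms=2/7b
12) 1129.17ms=22/7b +102.652ms=2/7b
13) 1231.822ms=24/7b +102.652ms=2/7b
14) 1334.474ms=26/7b +102.652ms=2/7b
15) 1437.126ms=4b +51.326ms=1/7b
16) 1488.452ms=29/7b +51.326ms=1/7b
17) 1539.778ms=30/7b +51.326ms=1/7b
18) 1591.104ms=31/7b +51.326ms=1/7b
19) 1642.429ms=32/7b +51.326ms=1/7b
20) 1693.755ms=33/7b +51.326ms=1/7b
21) 1745.081ms=34/7b +51.326ms=1/7b
22) 1796.407ms=5b +179.641ms=1/2b
23) 1976.048ms=11/2b +179.641ms=1/2b
24) 2155.689ms=6b +538.922ms=3/2b
25) 2694.611ms=15/2b +179.641ms=1/2b
Σ=8b of 8 (167bpm 2/4) — PASS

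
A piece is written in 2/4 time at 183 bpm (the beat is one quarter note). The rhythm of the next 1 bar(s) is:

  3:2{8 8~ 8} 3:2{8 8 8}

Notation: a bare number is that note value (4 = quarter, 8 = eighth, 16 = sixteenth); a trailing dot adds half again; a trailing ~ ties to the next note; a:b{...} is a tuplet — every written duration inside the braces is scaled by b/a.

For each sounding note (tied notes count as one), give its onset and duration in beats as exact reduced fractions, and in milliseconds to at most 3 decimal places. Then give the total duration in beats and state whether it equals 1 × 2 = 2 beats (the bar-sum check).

1) 0.0ms=0b +109.29ms=1/3b
2) 109.29ms=1/3b +218.579ms=2/3b
3) 327.869ms=1b +109.29ms=1/3b
4) 437.158ms=4/3b +109.29ms=1/3b
5) 546.448ms=5/3b +109.29ms=1/3b
Σ=2b of 2 (183bpm 2/4) — PASS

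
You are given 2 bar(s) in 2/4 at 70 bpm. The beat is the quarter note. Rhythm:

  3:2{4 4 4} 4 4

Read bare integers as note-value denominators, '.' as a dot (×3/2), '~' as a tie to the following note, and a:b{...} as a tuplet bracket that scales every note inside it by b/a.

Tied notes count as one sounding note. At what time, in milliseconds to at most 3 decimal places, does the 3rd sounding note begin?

1. 0.0ms @ 0 + 571.429ms (2/3)
2. 571.429ms @ 2/3 + 571.429ms (2/3)
3. 1142.857ms @ 4/3 + 571.429ms (2/3)
4. 1714.286ms @ 2 + 857.143ms (1)
5. 2571.429ms @ 3 + 857.143ms (1)

note 3 onset = 4/3b = 1142.857ms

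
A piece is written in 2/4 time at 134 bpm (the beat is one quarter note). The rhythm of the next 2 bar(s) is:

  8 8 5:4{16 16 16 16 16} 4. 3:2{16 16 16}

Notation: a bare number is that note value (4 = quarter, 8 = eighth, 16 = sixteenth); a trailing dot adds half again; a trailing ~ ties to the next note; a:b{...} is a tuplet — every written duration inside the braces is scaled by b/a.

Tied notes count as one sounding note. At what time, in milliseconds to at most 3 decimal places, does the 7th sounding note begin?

note 7 onset = 9/5b = 805.97ms

1. 0.0ms @ 0 + 223.881ms (1/2)
2. 223.881ms @ 1/2 + 223.881ms (1/2)
3. 447.761ms @ 1 + 89.552ms (1/5)
4. 537.313ms @ 6/5 + 89.552ms (1/5)
5. 626.866ms @ 7/5 + 89.552ms (1/5)
6. 716.418ms @ 8/5 + 89.552ms (1/5)
7. 805.97ms @ 9/5 + 89.552ms (1/5)
8. 895.522ms @ 2 + 671.642ms (3/2)
9. 1567.164ms @ 7/2 + 74.627ms (1/6)
10. 1641.791ms @ 11/3 + 74.627ms (1/6)
11. 1716.418ms @ 23/6 + 74.627ms (1/6)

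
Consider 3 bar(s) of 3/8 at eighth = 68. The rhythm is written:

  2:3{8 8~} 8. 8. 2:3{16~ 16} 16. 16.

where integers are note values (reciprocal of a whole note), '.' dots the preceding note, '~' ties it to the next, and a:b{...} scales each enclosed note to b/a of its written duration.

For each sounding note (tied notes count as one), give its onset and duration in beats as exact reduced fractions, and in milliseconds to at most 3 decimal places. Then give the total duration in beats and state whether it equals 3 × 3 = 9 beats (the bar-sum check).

1) 0.0ms=0b +1323.529ms=3/2b
2) 1323.529ms=3/2b +2647.059ms=3b
3) 3970.588ms=9/2b +1323.529ms=3/2b
4) 5294.118ms=6b +1323.529ms=3/2b
5) 6617.647ms=15/2b +661.765ms=3/4b
6) 7279.412ms=33/4b +661.765ms=3/4b
Σ=9b of 9 (68bpm 3/8) — PASS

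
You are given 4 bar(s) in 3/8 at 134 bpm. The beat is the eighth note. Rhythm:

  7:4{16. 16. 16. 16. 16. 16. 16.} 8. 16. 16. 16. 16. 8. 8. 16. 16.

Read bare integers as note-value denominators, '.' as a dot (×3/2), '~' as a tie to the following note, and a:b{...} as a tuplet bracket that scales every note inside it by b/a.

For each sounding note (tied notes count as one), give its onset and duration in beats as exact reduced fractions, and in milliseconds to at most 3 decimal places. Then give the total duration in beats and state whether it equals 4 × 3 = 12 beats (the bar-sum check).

1) 0.0ms=0b +191.898ms=3/7b
2) 191.898ms=3/7b +191.898ms=3/7b
3) 383.795ms=6/7b +191.898ms=3/7b
4) 575.693ms=9/7b +191.898ms=3/7b
5) 767.591ms=12/7b +191.898ms=3/7b
6) 959.488ms=15/7b +191.898ms=3/7b
7) 1151.386ms=18/7b +191.898ms=3/7b
8) 1343.284ms=3b +671.642ms=3/2b
9) 2014.925ms=9/2b +335.821ms=3/4b
10) 2350.746ms=21/4b +335.821ms=3/4b
11) 2686.567ms=6b +335.821ms=3/4b
12) 3022.388ms=27/4b +335.821ms=3/4b
13) 3358.209ms=15/2b +671.642ms=3/2b
14) 4029.851ms=9b +671.642ms=3/2b
15) 4701.493ms=21/2b +335.821ms=3/4b
16) 5037.313ms=45/4b +335.821ms=3/4b
Σ=12b of 12 (134bpm 3/8) — PASS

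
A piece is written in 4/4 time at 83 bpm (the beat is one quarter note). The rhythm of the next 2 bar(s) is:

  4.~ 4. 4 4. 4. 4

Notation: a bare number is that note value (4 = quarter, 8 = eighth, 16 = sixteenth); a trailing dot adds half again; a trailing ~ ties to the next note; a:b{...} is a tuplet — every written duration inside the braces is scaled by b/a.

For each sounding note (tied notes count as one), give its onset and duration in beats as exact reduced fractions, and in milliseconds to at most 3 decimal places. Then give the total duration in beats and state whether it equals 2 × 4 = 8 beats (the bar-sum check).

1) 0.0ms=0b +2168.675ms=3b
2) 2168.675ms=3b +722.892ms=1b
3) 2891.566ms=4b +1084.337ms=3/2b
4) 3975.904ms=11/2b +1084.337ms=3/2b
5) 5060.241ms=7b +722.892ms=1b
Σ=8b of 8 (83bpm 4/4) — PASS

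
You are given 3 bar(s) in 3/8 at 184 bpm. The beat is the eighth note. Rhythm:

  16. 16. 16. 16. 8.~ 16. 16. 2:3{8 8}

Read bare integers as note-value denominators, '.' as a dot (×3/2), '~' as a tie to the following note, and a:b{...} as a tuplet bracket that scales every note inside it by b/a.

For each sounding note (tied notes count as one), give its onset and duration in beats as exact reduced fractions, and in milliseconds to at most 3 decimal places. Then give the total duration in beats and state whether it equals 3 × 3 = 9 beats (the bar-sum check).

1) 0.0ms=0b +244.565ms=3/4b
2) 244.565ms=3/4b +244.565ms=3/4b
3) 489.13ms=3/2b +244.565ms=3/4b
4) 733.696ms=9/4b +244.565ms=3/4b
5) 978.261ms=3b +733.696ms=9/4b
6) 1711.957ms=21/4b +244.565ms=3/4b
7) 1956.522ms=6b +489.13ms=3/2b
8) 2445.652ms=15/2b +489.13ms=3/2b
Σ=9b of 9 (184bpm 3/8) — PASS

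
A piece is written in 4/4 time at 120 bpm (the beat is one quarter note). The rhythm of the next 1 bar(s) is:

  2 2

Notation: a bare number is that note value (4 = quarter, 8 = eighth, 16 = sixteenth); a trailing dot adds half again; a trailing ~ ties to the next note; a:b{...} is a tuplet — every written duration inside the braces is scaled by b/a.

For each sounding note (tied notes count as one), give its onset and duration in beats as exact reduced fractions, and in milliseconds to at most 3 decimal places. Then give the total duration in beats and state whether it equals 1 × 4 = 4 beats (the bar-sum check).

1) 0.0ms=0b +1000.0ms=2b
2) 1000.0ms=2b +1000.0ms=2b
Σ=4b of 4 (120bpm 4/4) — PASS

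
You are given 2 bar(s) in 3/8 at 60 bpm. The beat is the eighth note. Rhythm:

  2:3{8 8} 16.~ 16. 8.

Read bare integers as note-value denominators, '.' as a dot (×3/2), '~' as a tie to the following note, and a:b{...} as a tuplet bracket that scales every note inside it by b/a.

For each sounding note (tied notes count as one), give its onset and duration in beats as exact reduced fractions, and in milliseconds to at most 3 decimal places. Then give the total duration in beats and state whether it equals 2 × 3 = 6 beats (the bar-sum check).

1) 0.0ms=0b +1500.0ms=3/2b
2) 1500.0ms=3/2b +1500.0ms=3/2b
3) 3000.0ms=3b +1500.0ms=3/2b
4) 4500.0ms=9/2b +1500.0ms=3/2b
Σ=6b of 6 (60bpm 3/8) — PASS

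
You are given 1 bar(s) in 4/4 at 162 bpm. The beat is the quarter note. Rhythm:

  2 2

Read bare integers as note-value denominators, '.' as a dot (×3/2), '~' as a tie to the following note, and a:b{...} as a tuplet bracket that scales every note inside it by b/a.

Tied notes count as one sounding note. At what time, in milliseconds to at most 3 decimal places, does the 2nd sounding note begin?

1. 0.0ms @ 0 + 740.741ms (2)
2. 740.741ms @ 2 + 740.741ms (2)

note 2 onset = 2b = 740.741ms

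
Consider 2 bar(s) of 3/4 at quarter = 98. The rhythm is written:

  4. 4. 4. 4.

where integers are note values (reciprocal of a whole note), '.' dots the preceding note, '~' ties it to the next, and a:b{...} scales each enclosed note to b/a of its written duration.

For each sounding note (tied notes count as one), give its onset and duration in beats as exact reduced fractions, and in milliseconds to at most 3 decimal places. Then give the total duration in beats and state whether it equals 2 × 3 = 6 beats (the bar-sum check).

1) 0.0ms=0b +918.367ms=3/2b
2) 918.367ms=3/2b +918.367ms=3/2b
3) 1836.735ms=3b +918.367ms=3/2b
4) 2755.102ms=9/2b +918.367ms=3/2b
Σ=6b of 6 (98bpm 3/4) — PASS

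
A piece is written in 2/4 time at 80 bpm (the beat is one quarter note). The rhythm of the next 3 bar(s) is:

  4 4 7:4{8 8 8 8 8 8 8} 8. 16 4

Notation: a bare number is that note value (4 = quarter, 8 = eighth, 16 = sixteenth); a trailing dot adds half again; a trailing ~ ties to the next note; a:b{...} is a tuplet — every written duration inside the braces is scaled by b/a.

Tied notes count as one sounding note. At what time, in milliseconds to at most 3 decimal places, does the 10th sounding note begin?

1. 0.0ms @ 0 + 750.0ms (1)
2. 750.0ms @ 1 + 750.0ms (1)
3. 1500.0ms @ 2 + 214.286ms (2/7)
4. 1714.286ms @ 16/7 + 214.286ms (2/7)
5. 1928.571ms @ 18/7 + 214.286ms (2/7)
6. 2142.857ms @ 20/7 + 214.286ms (2/7)
7. 2357.143ms @ 22/7 + 214.286ms (2/7)
8. 2571.429ms @ 24/7 + 214.286ms (2/7)
9. 2785.714ms @ 26/7 + 214.286ms (2/7)
10. 3000.0ms @ 4 + 562.5ms (3/4)
11. 3562.5ms @ 19/4 + 187.5ms (1/4)
12. 3750.0ms @ 5 + 750.0ms (1)

note 10 onset = 4b = 3000.0ms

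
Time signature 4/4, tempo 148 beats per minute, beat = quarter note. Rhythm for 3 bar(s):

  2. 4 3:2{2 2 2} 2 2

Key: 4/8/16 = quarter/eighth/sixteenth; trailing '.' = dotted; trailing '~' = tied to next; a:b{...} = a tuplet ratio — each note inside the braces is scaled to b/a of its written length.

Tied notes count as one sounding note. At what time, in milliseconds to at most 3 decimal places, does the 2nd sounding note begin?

1. 0.0ms @ 0 + 1216.216ms (3)
2. 1216.216ms @ 3 + 405.405ms (1)
3. 1621.622ms @ 4 + 540.541ms (4/3)
4. 2162.162ms @ 16/3 + 540.541ms (4/3)
5. 2702.703ms @ 20/3 + 540.541ms (4/3)
6. 3243.243ms @ 8 + 810.811ms (2)
7. 4054.054ms @ 10 + 810.811ms (2)

note 2 onset = 3b = 1216.216ms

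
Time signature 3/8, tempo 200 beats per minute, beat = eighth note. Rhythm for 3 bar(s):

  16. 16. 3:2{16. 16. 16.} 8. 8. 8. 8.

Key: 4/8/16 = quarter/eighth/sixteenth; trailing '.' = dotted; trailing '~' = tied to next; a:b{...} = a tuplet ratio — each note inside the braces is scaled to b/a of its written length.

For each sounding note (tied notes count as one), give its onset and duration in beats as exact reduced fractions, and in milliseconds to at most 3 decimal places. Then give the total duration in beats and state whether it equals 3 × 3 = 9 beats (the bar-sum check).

1) 0.0ms=0b +225.0ms=3/4b
2) 225.0ms=3/4b +225.0ms=3/4b
3) 450.0ms=3/2b +150.0ms=1/2b
4) 600.0ms=2b +150.0ms=1/2b
5) 750.0ms=5/2b +150.0ms=1/2b
6) 900.0ms=3b +450.0ms=3/2b
7) 1350.0ms=9/2b +450.0ms=3/2b
8) 1800.0ms=6b +450.0ms=3/2b
9) 2250.0ms=15/2b +450.0ms=3/2b
Σ=9b of 9 (200bpm 3/8) — PASS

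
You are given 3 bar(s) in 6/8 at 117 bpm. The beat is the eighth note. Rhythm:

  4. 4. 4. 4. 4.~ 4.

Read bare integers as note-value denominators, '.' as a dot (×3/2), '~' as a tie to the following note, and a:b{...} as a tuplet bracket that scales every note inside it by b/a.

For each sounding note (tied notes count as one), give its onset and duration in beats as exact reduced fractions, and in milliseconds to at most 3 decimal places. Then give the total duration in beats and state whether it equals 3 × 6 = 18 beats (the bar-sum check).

1) 0.0ms=0b +1538.462ms=3b
2) 1538.462ms=3b +1538.462ms=3b
3) 3076.923ms=6b +1538.462ms=3b
4) 4615.385ms=9b +1538.462ms=3b
5) 6153.846ms=12b +3076.923ms=6b
Σ=18b of 18 (117bpm 6/8) — PASS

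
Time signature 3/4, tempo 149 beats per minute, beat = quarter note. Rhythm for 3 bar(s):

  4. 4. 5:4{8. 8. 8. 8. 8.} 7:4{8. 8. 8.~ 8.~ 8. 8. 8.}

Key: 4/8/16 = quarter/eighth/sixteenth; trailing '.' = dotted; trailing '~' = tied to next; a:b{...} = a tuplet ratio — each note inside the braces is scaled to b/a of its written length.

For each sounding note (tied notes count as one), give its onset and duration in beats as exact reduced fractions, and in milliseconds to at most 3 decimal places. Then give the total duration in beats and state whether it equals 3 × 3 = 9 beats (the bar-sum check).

1) 0.0ms=0b +604.027ms=3/2b
2) 604.027ms=3/2b +604.027ms=3/2b
3) 1208.054ms=3b +241.611ms=3/5b
4) 1449.664ms=18/5b +241.611ms=3/5b
5) 1691.275ms=21/5b +241.611ms=3/5b
6) 1932.886ms=24/5b +241.611ms=3/5b
7) 2174.497ms=27/5b +241.611ms=3/5b
8) 2416.107ms=6b +172.579ms=3/7b
9) 2588.686ms=45/7b +172.579ms=3/7b
10) 2761.266ms=48/7b +517.737ms=9/7b
11) 3279.003ms=57/7b +172.579ms=3/7b
12) 3451.582ms=60/7b +172.579ms=3/7b
Σ=9b of 9 (149bpm 3/4) — PASS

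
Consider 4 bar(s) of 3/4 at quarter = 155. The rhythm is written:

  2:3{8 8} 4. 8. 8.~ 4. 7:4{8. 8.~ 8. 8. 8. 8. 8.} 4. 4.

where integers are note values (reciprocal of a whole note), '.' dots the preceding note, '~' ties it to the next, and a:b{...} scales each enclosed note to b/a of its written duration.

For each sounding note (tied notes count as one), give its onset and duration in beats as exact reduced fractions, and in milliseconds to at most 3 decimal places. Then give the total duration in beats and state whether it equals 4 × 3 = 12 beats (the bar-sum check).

1) 0.0ms=0b +290.323ms=3/4b
2) 290.323ms=3/4b +290.323ms=3/4b
3) 580.645ms=3/2b +580.645ms=3/2b
4) 1161.29ms=3b +290.323ms=3/4b
5) 1451.613ms=15/4b +870.968ms=9/4b
6) 2322.581ms=6b +165.899ms=3/7b
7) 2488.479ms=45/7b +331.797ms=6/7b
8) 2820.276ms=51/7b +165.899ms=3/7b
9) 2986.175ms=54/7b +165.899ms=3/7b
10) 3152.074ms=57/7b +165.899ms=3/7b
11) 3317.972ms=60/7b +165.899ms=3/7b
12) 3483.871ms=9b +580.645ms=3/2b
13) 4064.516ms=21/2b +580.645ms=3/2b
Σ=12b of 12 (155bpm 3/4) — PASS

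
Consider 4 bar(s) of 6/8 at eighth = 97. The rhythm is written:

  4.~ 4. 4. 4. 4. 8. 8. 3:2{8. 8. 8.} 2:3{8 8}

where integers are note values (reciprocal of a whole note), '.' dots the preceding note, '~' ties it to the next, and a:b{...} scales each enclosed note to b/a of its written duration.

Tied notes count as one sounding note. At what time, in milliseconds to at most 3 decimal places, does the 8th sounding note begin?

1. 0.0ms @ 0 + 3711.34ms (6)
2. 3711.34ms @ 6 + 1855.67ms (3)
3. 5567.01ms @ 9 + 1855.67ms (3)
4. 7422.68ms @ 12 + 1855.67ms (3)
5. 9278.351ms @ 15 + 927.835ms (3/2)
6. 10206.186ms @ 33/2 + 927.835ms (3/2)
7. 11134.021ms @ 18 + 618.557ms (1)
8. 11752.577ms @ 19 + 618.557ms (1)
9. 12371.134ms @ 20 + 618.557ms (1)
10. 12989.691ms @ 21 + 927.835ms (3/2)
11. 13917.526ms @ 45/2 + 927.835ms (3/2)

note 8 onset = 19b = 11752.577ms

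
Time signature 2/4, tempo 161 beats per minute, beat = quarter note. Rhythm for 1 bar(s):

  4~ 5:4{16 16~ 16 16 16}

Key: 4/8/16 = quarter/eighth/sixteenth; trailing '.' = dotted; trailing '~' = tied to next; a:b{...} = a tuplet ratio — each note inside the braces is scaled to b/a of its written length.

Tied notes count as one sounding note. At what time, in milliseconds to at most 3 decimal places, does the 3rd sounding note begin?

1. 0.0ms @ 0 + 447.205ms (6/5)
2. 447.205ms @ 6/5 + 149.068ms (2/5)
3. 596.273ms @ 8/5 + 74.534ms (1/5)
4. 670.807ms @ 9/5 + 74.534ms (1/5)

note 3 onset = 8/5b = 596.273ms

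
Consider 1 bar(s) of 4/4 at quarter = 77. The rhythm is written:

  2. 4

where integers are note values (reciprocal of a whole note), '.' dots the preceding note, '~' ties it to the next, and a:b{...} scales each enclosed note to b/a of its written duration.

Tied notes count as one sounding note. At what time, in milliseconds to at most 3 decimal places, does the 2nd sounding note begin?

1. 0.0ms @ 0 + 2337.662ms (3)
2. 2337.662ms @ 3 + 779.221ms (1)

note 2 onset = 3b = 2337.662ms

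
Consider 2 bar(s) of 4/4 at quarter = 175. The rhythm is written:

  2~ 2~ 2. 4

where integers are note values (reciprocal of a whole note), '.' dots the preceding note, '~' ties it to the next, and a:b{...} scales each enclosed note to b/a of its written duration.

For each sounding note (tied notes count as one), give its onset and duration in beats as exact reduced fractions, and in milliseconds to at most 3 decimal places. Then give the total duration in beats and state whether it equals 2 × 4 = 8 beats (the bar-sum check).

1) 0.0ms=0b +2400.0ms=7b
2) 2400.0ms=7b +342.857ms=1b
Σ=8b of 8 (175bpm 4/4) — PASS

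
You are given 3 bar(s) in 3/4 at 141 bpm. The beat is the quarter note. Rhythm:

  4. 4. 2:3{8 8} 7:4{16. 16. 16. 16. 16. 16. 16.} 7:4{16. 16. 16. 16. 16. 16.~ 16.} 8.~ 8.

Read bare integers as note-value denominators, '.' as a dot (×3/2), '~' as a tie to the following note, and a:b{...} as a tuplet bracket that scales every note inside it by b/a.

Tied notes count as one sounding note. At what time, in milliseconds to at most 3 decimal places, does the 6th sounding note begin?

note 6 onset = 33/7b = 2006.079ms

1. 0.0ms @ 0 + 638.298ms (3/2)
2. 638.298ms @ 3/2 + 638.298ms (3/2)
3. 1276.596ms @ 3 + 319.149ms (3/4)
4. 1595.745ms @ 15/4 + 319.149ms (3/4)
5. 1914.894ms @ 9/2 + 91.185ms (3/14)
6. 2006.079ms @ 33/7 + 91.185ms (3/14)
7. 2097.264ms @ 69/14 + 91.185ms (3/14)
8. 2188.45ms @ 36/7 + 91.185ms (3/14)
9. 2279.635ms @ 75/14 + 91.185ms (3/14)
10. 2370.821ms @ 39/7 + 91.185ms (3/14)
11. 2462.006ms @ 81/14 + 91.185ms (3/14)
12. 2553.191ms @ 6 + 91.185ms (3/14)
13. 2644.377ms @ 87/14 + 91.185ms (3/14)
14. 2735.562ms @ 45/7 + 91.185ms (3/14)
15. 2826.748ms @ 93/14 + 91.185ms (3/14)
16. 2917.933ms @ 48/7 + 91.185ms (3/14)
17. 3009.119ms @ 99/14 + 182.371ms (3/7)
18. 3191.489ms @ 15/2 + 638.298ms (3/2)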